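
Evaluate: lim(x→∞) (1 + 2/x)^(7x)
This is an exponential indeterminate form.

For exponential indeterminate forms, take the natural log:
  Let L = lim(x→∞) (1 + 2/x)^(7x)
  Then ln(L) = lim(x→∞) [exponent × ln(base)]
  Evaluate using L'Hôpital or standard limits, then exponentiate.
  L = e^(14)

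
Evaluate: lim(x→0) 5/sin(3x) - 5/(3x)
This is an ∞-∞ indeterminate form.

Combine fractions or rationalize to convert ∞-∞ to 0/0 form:
  lim(x→0) 5/sin(3x) - 5/(3x) = 0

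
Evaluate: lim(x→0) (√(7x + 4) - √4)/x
This is a standard limit.

Factor or rationalize the expression:
  lim(x→0) (√(7x + 4) - √4)/x = 7/4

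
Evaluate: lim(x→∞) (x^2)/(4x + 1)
This is an ∞/∞ indeterminate form.

Apply L'Hôpital's rule: differentiate numerator and denominator separately.
  f(x) = x^2   ⇒   f'(x) = 2·x
  g(x) = 4·x + 1   ⇒   g'(x) = 4
  lim(x→∞) f'(x)/g'(x) = lim(x→∞) (2·x)/(4)
  = ∞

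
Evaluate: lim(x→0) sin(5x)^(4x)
This is an exponential indeterminate form.

For exponential indeterminate forms, take the natural log:
  Let L = lim(x→0) sin(5x)^(4x)
  Then ln(L) = lim(x→0) [exponent × ln(base)]
  Evaluate using L'Hôpital or standard limits, then exponentiate.
  L = 1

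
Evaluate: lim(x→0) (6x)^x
This is an exponential indeterminate form.

For exponential indeterminate forms, take the natural log:
  Let L = lim(x→0) (6x)^x
  Then ln(L) = lim(x→0) [exponent × ln(base)]
  Evaluate using L'Hôpital or standard limits, then exponentiate.
  L = 1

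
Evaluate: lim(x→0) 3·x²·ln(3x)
This is a 0·∞ indeterminate form.

Rewrite 0·∞ as a quotient (0/0 or ∞/∞ form), then apply L'Hôpital's rule:
  lim(x→0) 3·x²·ln(3x) = 0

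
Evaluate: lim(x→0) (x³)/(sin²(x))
This is a 0/0 indeterminate form.

Apply L'Hôpital's rule: differentiate numerator and denominator separately.
  f(x) = x^3   ⇒   f'(x) = 3·x^2
  g(x) = sin(x)^2   ⇒   g'(x) = 2·sin(x)·cos(x)
  lim(x→0) f'(x)/g'(x) = lim(x→0) (3·x^2)/(2·sin(x)·cos(x))
  = 0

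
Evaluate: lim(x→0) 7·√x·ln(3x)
This is a 0·∞ indeterminate form.

Rewrite 0·∞ as a quotient (0/0 or ∞/∞ form), then apply L'Hôpital's rule:
  lim(x→0) 7·√x·ln(3x) = 0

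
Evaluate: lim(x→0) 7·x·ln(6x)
This is a 0·∞ indeterminate form.

Rewrite 0·∞ as a quotient (0/0 or ∞/∞ form), then apply L'Hôpital's rule:
  lim(x→0) 7·x·ln(6x) = 0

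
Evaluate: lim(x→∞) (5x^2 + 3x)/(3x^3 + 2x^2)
This is an ∞/∞ indeterminate form.

Apply L'Hôpital's rule: differentiate numerator and denominator separately.
  f(x) = 5·x^2 + 3·x   ⇒   f'(x) = 10·x + 3
  g(x) = 3·x^3 + 2·x^2   ⇒   g'(x) = 9·x^2 + 4·x
  lim(x→∞) f'(x)/g'(x) = lim(x→∞) (10·x + 3)/(9·x^2 + 4·x)
  = 0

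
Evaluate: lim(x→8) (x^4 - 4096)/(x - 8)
This is a standard limit.

Factor or rationalize the expression:
  lim(x→8) (x^4 - 4096)/(x - 8) = 2048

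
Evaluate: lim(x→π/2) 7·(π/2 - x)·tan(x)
This is a 0·∞ indeterminate form.

Rewrite 0·∞ as a quotient (0/0 or ∞/∞ form), then apply L'Hôpital's rule:
  lim(x→π/2) 7·(π/2 - x)·tan(x) = 7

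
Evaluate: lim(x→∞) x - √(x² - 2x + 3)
This is an ∞-∞ indeterminate form.

Combine fractions or rationalize to convert ∞-∞ to 0/0 form:
  lim(x→∞) x - √(x² - 2x + 3) = 1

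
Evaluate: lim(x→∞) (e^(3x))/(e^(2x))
This is an ∞/∞ indeterminate form.

Apply L'Hôpital's rule: differentiate numerator and denominator separately.
  f(x) = e^(3·x)   ⇒   f'(x) = 3·e^(3·x)
  g(x) = e^(2·x)   ⇒   g'(x) = 2·e^(2·x)
  lim(x→∞) f'(x)/g'(x) = lim(x→∞) (3·e^(3·x))/(2·e^(2·x))
  = ∞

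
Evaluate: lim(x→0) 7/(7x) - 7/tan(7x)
This is an ∞-∞ indeterminate form.

Combine fractions or rationalize to convert ∞-∞ to 0/0 form:
  lim(x→0) 7/(7x) - 7/tan(7x) = 0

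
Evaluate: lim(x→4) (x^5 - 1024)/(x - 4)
This is a standard limit.

Factor or rationalize the expression:
  lim(x→4) (x^5 - 1024)/(x - 4) = 1280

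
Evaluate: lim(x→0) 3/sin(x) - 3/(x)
This is an ∞-∞ indeterminate form.

Combine fractions or rationalize to convert ∞-∞ to 0/0 form:
  lim(x→0) 3/sin(x) - 3/(x) = 0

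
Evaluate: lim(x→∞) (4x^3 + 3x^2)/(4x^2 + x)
This is an ∞/∞ indeterminate form.

Apply L'Hôpital's rule: differentiate numerator and denominator separately.
  f(x) = 4·x^3 + 3·x^2   ⇒   f'(x) = 12·x^2 + 6·x
  g(x) = 4·x^2 + x   ⇒   g'(x) = 8·x + 1
  lim(x→∞) f'(x)/g'(x) = lim(x→∞) (12·x^2 + 6·x)/(8·x + 1)
  = ∞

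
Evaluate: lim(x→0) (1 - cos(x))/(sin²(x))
This is a 0/0 indeterminate form.

Apply L'Hôpital's rule: differentiate numerator and denominator separately.
  f(x) = 1 - cos(x)   ⇒   f'(x) = sin(x)
  g(x) = sin(x)^2   ⇒   g'(x) = 2·sin(x)·cos(x)
  lim(x→0) f'(x)/g'(x) = lim(x→0) (sin(x))/(2·sin(x)·cos(x))
  = 1/2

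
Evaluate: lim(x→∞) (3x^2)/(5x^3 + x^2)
This is an ∞/∞ indeterminate form.

Apply L'Hôpital's rule: differentiate numerator and denominator separately.
  f(x) = 3·x^2   ⇒   f'(x) = 6·x
  g(x) = 5·x^3 + x^2   ⇒   g'(x) = 15·x^2 + 2·x
  lim(x→∞) f'(x)/g'(x) = lim(x→∞) (6·x)/(15·x^2 + 2·x)
  = 0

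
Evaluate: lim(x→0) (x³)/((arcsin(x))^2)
This is a 0/0 indeterminate form.

Apply L'Hôpital's rule: differentiate numerator and denominator separately.
  f(x) = x^3   ⇒   f'(x) = 3·x^2
  g(x) = asin(x)^2   ⇒   g'(x) = 2·asin(x)/sqrt(1 - x^2)
  lim(x→0) f'(x)/g'(x) = lim(x→0) (3·x^2)/(2·asin(x)/sqrt(1 - x^2))
  = 0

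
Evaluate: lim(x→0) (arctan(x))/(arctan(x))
This is a 0/0 indeterminate form.

Apply L'Hôpital's rule: differentiate numerator and denominator separately.
  f(x) = atan(x)   ⇒   f'(x) = 1/(x^2 + 1)
  g(x) = atan(x)   ⇒   g'(x) = 1/(x^2 + 1)
  lim(x→0) f'(x)/g'(x) = lim(x→0) (1/(x^2 + 1))/(1/(x^2 + 1))
  = 1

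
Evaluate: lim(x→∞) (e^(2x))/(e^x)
This is an ∞/∞ indeterminate form.

Apply L'Hôpital's rule: differentiate numerator and denominator separately.
  f(x) = e^(2·x)   ⇒   f'(x) = 2·e^(2·x)
  g(x) = e^(x)   ⇒   g'(x) = e^(x)
  lim(x→∞) f'(x)/g'(x) = lim(x→∞) (2·e^(2·x))/(e^(x))
  = ∞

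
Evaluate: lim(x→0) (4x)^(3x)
This is an exponential indeterminate form.

For exponential indeterminate forms, take the natural log:
  Let L = lim(x→0) (4x)^(3x)
  Then ln(L) = lim(x→0) [exponent × ln(base)]
  Evaluate using L'Hôpital or standard limits, then exponentiate.
  L = 1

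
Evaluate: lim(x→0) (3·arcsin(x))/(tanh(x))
This is a 0/0 indeterminate form.

Apply L'Hôpital's rule: differentiate numerator and denominator separately.
  f(x) = 3·asin(x)   ⇒   f'(x) = 3/sqrt(1 - x^2)
  g(x) = tanh(x)   ⇒   g'(x) = 1 - tanh(x)^2
  lim(x→0) f'(x)/g'(x) = lim(x→0) (3/sqrt(1 - x^2))/(1 - tanh(x)^2)
  = 3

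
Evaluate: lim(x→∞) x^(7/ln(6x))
This is an exponential indeterminate form.

For exponential indeterminate forms, take the natural log:
  Let L = lim(x→∞) x^(7/ln(6x))
  Then ln(L) = lim(x→∞) [exponent × ln(base)]
  Evaluate using L'Hôpital or standard limits, then exponentiate.
  L = e^(7)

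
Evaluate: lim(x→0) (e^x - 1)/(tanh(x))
This is a 0/0 indeterminate form.

Apply L'Hôpital's rule: differentiate numerator and denominator separately.
  f(x) = e^(x) - 1   ⇒   f'(x) = e^(x)
  g(x) = tanh(x)   ⇒   g'(x) = 1 - tanh(x)^2
  lim(x→0) f'(x)/g'(x) = lim(x→0) (e^(x))/(1 - tanh(x)^2)
  = 1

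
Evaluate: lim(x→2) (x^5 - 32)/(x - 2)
This is a standard limit.

Factor or rationalize the expression:
  lim(x→2) (x^5 - 32)/(x - 2) = 80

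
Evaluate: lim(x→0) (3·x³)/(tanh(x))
This is a 0/0 indeterminate form.

Apply L'Hôpital's rule: differentiate numerator and denominator separately.
  f(x) = 3·x^3   ⇒   f'(x) = 9·x^2
  g(x) = tanh(x)   ⇒   g'(x) = 1 - tanh(x)^2
  lim(x→0) f'(x)/g'(x) = lim(x→0) (9·x^2)/(1 - tanh(x)^2)
  = 0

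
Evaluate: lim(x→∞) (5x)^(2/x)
This is an exponential indeterminate form.

For exponential indeterminate forms, take the natural log:
  Let L = lim(x→∞) (5x)^(2/x)
  Then ln(L) = lim(x→∞) [exponent × ln(base)]
  Evaluate using L'Hôpital or standard limits, then exponentiate.
  L = 1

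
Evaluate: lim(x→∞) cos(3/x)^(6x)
This is an exponential indeterminate form.

For exponential indeterminate forms, take the natural log:
  Let L = lim(x→∞) cos(3/x)^(6x)
  Then ln(L) = lim(x→∞) [exponent × ln(base)]
  Evaluate using L'Hôpital or standard limits, then exponentiate.
  L = 1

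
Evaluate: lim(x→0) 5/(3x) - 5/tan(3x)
This is an ∞-∞ indeterminate form.

Combine fractions or rationalize to convert ∞-∞ to 0/0 form:
  lim(x→0) 5/(3x) - 5/tan(3x) = 0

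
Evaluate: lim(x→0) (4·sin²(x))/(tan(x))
This is a 0/0 indeterminate form.

Apply L'Hôpital's rule: differentiate numerator and denominator separately.
  f(x) = 4·sin(x)^2   ⇒   f'(x) = 8·sin(x)·cos(x)
  g(x) = tan(x)   ⇒   g'(x) = tan(x)^2 + 1
  lim(x→0) f'(x)/g'(x) = lim(x→0) (8·sin(x)·cos(x))/(tan(x)^2 + 1)
  = 0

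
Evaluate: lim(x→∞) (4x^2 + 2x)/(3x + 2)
This is an ∞/∞ indeterminate form.

Apply L'Hôpital's rule: differentiate numerator and denominator separately.
  f(x) = 4·x^2 + 2·x   ⇒   f'(x) = 8·x + 2
  g(x) = 3·x + 2   ⇒   g'(x) = 3
  lim(x→∞) f'(x)/g'(x) = lim(x→∞) (8·x + 2)/(3)
  = ∞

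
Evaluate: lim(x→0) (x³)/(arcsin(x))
This is a 0/0 indeterminate form.

Apply L'Hôpital's rule: differentiate numerator and denominator separately.
  f(x) = x^3   ⇒   f'(x) = 3·x^2
  g(x) = asin(x)   ⇒   g'(x) = 1/sqrt(1 - x^2)
  lim(x→0) f'(x)/g'(x) = lim(x→0) (3·x^2)/(1/sqrt(1 - x^2))
  = 0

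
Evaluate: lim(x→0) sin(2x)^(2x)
This is an exponential indeterminate form.

For exponential indeterminate forms, take the natural log:
  Let L = lim(x→0) sin(2x)^(2x)
  Then ln(L) = lim(x→0) [exponent × ln(base)]
  Evaluate using L'Hôpital or standard limits, then exponentiate.
  L = 1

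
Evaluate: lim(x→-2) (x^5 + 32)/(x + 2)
This is a standard limit.

Factor or rationalize the expression:
  lim(x→-2) (x^5 + 32)/(x + 2) = 80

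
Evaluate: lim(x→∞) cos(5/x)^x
This is an exponential indeterminate form.

For exponential indeterminate forms, take the natural log:
  Let L = lim(x→∞) cos(5/x)^x
  Then ln(L) = lim(x→∞) [exponent × ln(base)]
  Evaluate using L'Hôpital or standard limits, then exponentiate.
  L = 1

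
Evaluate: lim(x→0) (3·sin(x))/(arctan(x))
This is a 0/0 indeterminate form.

Apply L'Hôpital's rule: differentiate numerator and denominator separately.
  f(x) = 3·sin(x)   ⇒   f'(x) = 3·cos(x)
  g(x) = atan(x)   ⇒   g'(x) = 1/(x^2 + 1)
  lim(x→0) f'(x)/g'(x) = lim(x→0) (3·cos(x))/(1/(x^2 + 1))
  = 3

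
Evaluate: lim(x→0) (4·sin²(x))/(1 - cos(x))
This is a 0/0 indeterminate form.

Apply L'Hôpital's rule: differentiate numerator and denominator separately.
  f(x) = 4·sin(x)^2   ⇒   f'(x) = 8·sin(x)·cos(x)
  g(x) = 1 - cos(x)   ⇒   g'(x) = sin(x)
  lim(x→0) f'(x)/g'(x) = lim(x→0) (8·sin(x)·cos(x))/(sin(x))
  = 8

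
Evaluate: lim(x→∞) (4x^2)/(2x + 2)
This is an ∞/∞ indeterminate form.

Apply L'Hôpital's rule: differentiate numerator and denominator separately.
  f(x) = 4·x^2   ⇒   f'(x) = 8·x
  g(x) = 2·x + 2   ⇒   g'(x) = 2
  lim(x→∞) f'(x)/g'(x) = lim(x→∞) (8·x)/(2)
  = ∞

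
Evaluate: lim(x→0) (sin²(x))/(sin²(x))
This is a 0/0 indeterminate form.

Apply L'Hôpital's rule: differentiate numerator and denominator separately.
  f(x) = sin(x)^2   ⇒   f'(x) = 2·sin(x)·cos(x)
  g(x) = sin(x)^2   ⇒   g'(x) = 2·sin(x)·cos(x)
  lim(x→0) f'(x)/g'(x) = lim(x→0) (2·sin(x)·cos(x))/(2·sin(x)·cos(x))
  = 1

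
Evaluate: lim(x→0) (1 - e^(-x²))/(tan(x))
This is a 0/0 indeterminate form.

Apply L'Hôpital's rule: differentiate numerator and denominator separately.
  f(x) = 1 - e^(-x^2)   ⇒   f'(x) = 2·x·e^(-x^2)
  g(x) = tan(x)   ⇒   g'(x) = tan(x)^2 + 1
  lim(x→0) f'(x)/g'(x) = lim(x→0) (2·x·e^(-x^2))/(tan(x)^2 + 1)
  = 0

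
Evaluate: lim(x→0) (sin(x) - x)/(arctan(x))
This is a 0/0 indeterminate form.

Apply L'Hôpital's rule: differentiate numerator and denominator separately.
  f(x) = -x + sin(x)   ⇒   f'(x) = cos(x) - 1
  g(x) = atan(x)   ⇒   g'(x) = 1/(x^2 + 1)
  lim(x→0) f'(x)/g'(x) = lim(x→0) (cos(x) - 1)/(1/(x^2 + 1))
  = 0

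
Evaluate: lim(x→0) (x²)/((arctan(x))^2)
This is a 0/0 indeterminate form.

Apply L'Hôpital's rule: differentiate numerator and denominator separately.
  f(x) = x^2   ⇒   f'(x) = 2·x
  g(x) = atan(x)^2   ⇒   g'(x) = 2·atan(x)/(x^2 + 1)
  lim(x→0) f'(x)/g'(x) = lim(x→0) (2·x)/(2·atan(x)/(x^2 + 1))
  = 1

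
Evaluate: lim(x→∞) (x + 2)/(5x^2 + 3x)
This is an ∞/∞ indeterminate form.

Apply L'Hôpital's rule: differentiate numerator and denominator separately.
  f(x) = x + 2   ⇒   f'(x) = 1
  g(x) = 5·x^2 + 3·x   ⇒   g'(x) = 10·x + 3
  lim(x→∞) f'(x)/g'(x) = lim(x→∞) (1)/(10·x + 3)
  = 0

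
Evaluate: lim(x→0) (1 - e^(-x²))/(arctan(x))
This is a 0/0 indeterminate form.

Apply L'Hôpital's rule: differentiate numerator and denominator separately.
  f(x) = 1 - e^(-x^2)   ⇒   f'(x) = 2·x·e^(-x^2)
  g(x) = atan(x)   ⇒   g'(x) = 1/(x^2 + 1)
  lim(x→0) f'(x)/g'(x) = lim(x→0) (2·x·e^(-x^2))/(1/(x^2 + 1))
  = 0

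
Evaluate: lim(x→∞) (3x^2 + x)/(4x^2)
This is an ∞/∞ indeterminate form.

Apply L'Hôpital's rule: differentiate numerator and denominator separately.
  f(x) = 3·x^2 + x   ⇒   f'(x) = 6·x + 1
  g(x) = 4·x^2   ⇒   g'(x) = 8·x
  lim(x→∞) f'(x)/g'(x) = lim(x→∞) (6·x + 1)/(8·x)
  = 3/4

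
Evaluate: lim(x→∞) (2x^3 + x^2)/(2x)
This is an ∞/∞ indeterminate form.

Apply L'Hôpital's rule: differentiate numerator and denominator separately.
  f(x) = 2·x^3 + x^2   ⇒   f'(x) = 6·x^2 + 2·x
  g(x) = 2·x   ⇒   g'(x) = 2
  lim(x→∞) f'(x)/g'(x) = lim(x→∞) (6·x^2 + 2·x)/(2)
  = ∞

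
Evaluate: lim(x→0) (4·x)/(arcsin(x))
This is a 0/0 indeterminate form.

Apply L'Hôpital's rule: differentiate numerator and denominator separately.
  f(x) = 4·x   ⇒   f'(x) = 4
  g(x) = asin(x)   ⇒   g'(x) = 1/sqrt(1 - x^2)
  lim(x→0) f'(x)/g'(x) = lim(x→0) (4)/(1/sqrt(1 - x^2))
  = 4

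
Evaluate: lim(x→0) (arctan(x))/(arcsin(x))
This is a 0/0 indeterminate form.

Apply L'Hôpital's rule: differentiate numerator and denominator separately.
  f(x) = atan(x)   ⇒   f'(x) = 1/(x^2 + 1)
  g(x) = asin(x)   ⇒   g'(x) = 1/sqrt(1 - x^2)
  lim(x→0) f'(x)/g'(x) = lim(x→0) (1/(x^2 + 1))/(1/sqrt(1 - x^2))
  = 1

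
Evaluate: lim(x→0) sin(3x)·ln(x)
This is a 0·∞ indeterminate form.

Rewrite 0·∞ as a quotient (0/0 or ∞/∞ form), then apply L'Hôpital's rule:
  lim(x→0) sin(3x)·ln(x) = 0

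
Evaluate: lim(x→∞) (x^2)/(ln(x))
This is an ∞/∞ indeterminate form.

Apply L'Hôpital's rule: differentiate numerator and denominator separately.
  f(x) = x^2   ⇒   f'(x) = 2·x
  g(x) = ln(x)   ⇒   g'(x) = 1/x
  lim(x→∞) f'(x)/g'(x) = lim(x→∞) (2·x)/(1/x)
  = ∞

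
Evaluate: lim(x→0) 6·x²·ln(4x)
This is a 0·∞ indeterminate form.

Rewrite 0·∞ as a quotient (0/0 or ∞/∞ form), then apply L'Hôpital's rule:
  lim(x→0) 6·x²·ln(4x) = 0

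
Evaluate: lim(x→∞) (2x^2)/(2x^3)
This is an ∞/∞ indeterminate form.

Apply L'Hôpital's rule: differentiate numerator and denominator separately.
  f(x) = 2·x^2   ⇒   f'(x) = 4·x
  g(x) = 2·x^3   ⇒   g'(x) = 6·x^2
  lim(x→∞) f'(x)/g'(x) = lim(x→∞) (4·x)/(6·x^2)
  = 0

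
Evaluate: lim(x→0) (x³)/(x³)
This is a 0/0 indeterminate form.

Apply L'Hôpital's rule: differentiate numerator and denominator separately.
  f(x) = x^3   ⇒   f'(x) = 3·x^2
  g(x) = x^3   ⇒   g'(x) = 3·x^2
  lim(x→0) f'(x)/g'(x) = lim(x→0) (3·x^2)/(3·x^2)
  = 1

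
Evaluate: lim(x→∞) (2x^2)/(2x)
This is an ∞/∞ indeterminate form.

Apply L'Hôpital's rule: differentiate numerator and denominator separately.
  f(x) = 2·x^2   ⇒   f'(x) = 4·x
  g(x) = 2·x   ⇒   g'(x) = 2
  lim(x→∞) f'(x)/g'(x) = lim(x→∞) (4·x)/(2)
  = ∞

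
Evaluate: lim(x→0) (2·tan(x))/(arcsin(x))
This is a 0/0 indeterminate form.

Apply L'Hôpital's rule: differentiate numerator and denominator separately.
  f(x) = 2·tan(x)   ⇒   f'(x) = 2·tan(x)^2 + 2
  g(x) = asin(x)   ⇒   g'(x) = 1/sqrt(1 - x^2)
  lim(x→0) f'(x)/g'(x) = lim(x→0) (2·tan(x)^2 + 2)/(1/sqrt(1 - x^2))
  = 2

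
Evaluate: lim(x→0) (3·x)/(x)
This is a 0/0 indeterminate form.

Apply L'Hôpital's rule: differentiate numerator and denominator separately.
  f(x) = 3·x   ⇒   f'(x) = 3
  g(x) = x   ⇒   g'(x) = 1
  lim(x→0) f'(x)/g'(x) = lim(x→0) (3)/(1)
  = 3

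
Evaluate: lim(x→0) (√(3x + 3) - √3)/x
This is a standard limit.

Factor or rationalize the expression:
  lim(x→0) (√(3x + 3) - √3)/x = sqrt(3)/2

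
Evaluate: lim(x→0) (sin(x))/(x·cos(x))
This is a 0/0 indeterminate form.

Apply L'Hôpital's rule: differentiate numerator and denominator separately.
  f(x) = sin(x)   ⇒   f'(x) = cos(x)
  g(x) = x·cos(x)   ⇒   g'(x) = -x·sin(x) + cos(x)
  lim(x→0) f'(x)/g'(x) = lim(x→0) (cos(x))/(-x·sin(x) + cos(x))
  = 1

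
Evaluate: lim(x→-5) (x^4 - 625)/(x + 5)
This is a standard limit.

Factor or rationalize the expression:
  lim(x→-5) (x^4 - 625)/(x + 5) = -500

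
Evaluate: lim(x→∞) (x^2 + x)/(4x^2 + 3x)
This is an ∞/∞ indeterminate form.

Apply L'Hôpital's rule: differentiate numerator and denominator separately.
  f(x) = x^2 + x   ⇒   f'(x) = 2·x + 1
  g(x) = 4·x^2 + 3·x   ⇒   g'(x) = 8·x + 3
  lim(x→∞) f'(x)/g'(x) = lim(x→∞) (2·x + 1)/(8·x + 3)
  = 1/4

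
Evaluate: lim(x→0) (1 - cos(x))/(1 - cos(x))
This is a 0/0 indeterminate form.

Apply L'Hôpital's rule: differentiate numerator and denominator separately.
  f(x) = 1 - cos(x)   ⇒   f'(x) = sin(x)
  g(x) = 1 - cos(x)   ⇒   g'(x) = sin(x)
  lim(x→0) f'(x)/g'(x) = lim(x→0) (sin(x))/(sin(x))
  = 1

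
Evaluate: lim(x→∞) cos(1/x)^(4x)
This is an exponential indeterminate form.

For exponential indeterminate forms, take the natural log:
  Let L = lim(x→∞) cos(1/x)^(4x)
  Then ln(L) = lim(x→∞) [exponent × ln(base)]
  Evaluate using L'Hôpital or standard limits, then exponentiate.
  L = 1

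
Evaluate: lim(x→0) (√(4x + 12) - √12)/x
This is a standard limit.

Factor or rationalize the expression:
  lim(x→0) (√(4x + 12) - √12)/x = sqrt(3)/3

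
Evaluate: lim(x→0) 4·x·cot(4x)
This is a 0·∞ indeterminate form.

Rewrite 0·∞ as a quotient (0/0 or ∞/∞ form), then apply L'Hôpital's rule:
  lim(x→0) 4·x·cot(4x) = 1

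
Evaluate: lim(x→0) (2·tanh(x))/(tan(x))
This is a 0/0 indeterminate form.

Apply L'Hôpital's rule: differentiate numerator and denominator separately.
  f(x) = 2·tanh(x)   ⇒   f'(x) = 2 - 2·tanh(x)^2
  g(x) = tan(x)   ⇒   g'(x) = tan(x)^2 + 1
  lim(x→0) f'(x)/g'(x) = lim(x→0) (2 - 2·tanh(x)^2)/(tan(x)^2 + 1)
  = 2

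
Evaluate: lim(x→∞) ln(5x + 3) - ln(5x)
This is an ∞-∞ indeterminate form.

Combine fractions or rationalize to convert ∞-∞ to 0/0 form:
  lim(x→∞) ln(5x + 3) - ln(5x) = 0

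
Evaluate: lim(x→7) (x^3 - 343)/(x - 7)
This is a standard limit.

Factor or rationalize the expression:
  lim(x→7) (x^3 - 343)/(x - 7) = 147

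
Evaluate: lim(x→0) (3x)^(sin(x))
This is an exponential indeterminate form.

For exponential indeterminate forms, take the natural log:
  Let L = lim(x→0) (3x)^(sin(x))
  Then ln(L) = lim(x→0) [exponent × ln(base)]
  Evaluate using L'Hôpital or standard limits, then exponentiate.
  L = 1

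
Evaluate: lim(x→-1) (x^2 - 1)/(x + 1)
This is a standard limit.

Factor or rationalize the expression:
  lim(x→-1) (x^2 - 1)/(x + 1) = -2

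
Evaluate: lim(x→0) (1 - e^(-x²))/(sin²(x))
This is a 0/0 indeterminate form.

Apply L'Hôpital's rule: differentiate numerator and denominator separately.
  f(x) = 1 - e^(-x^2)   ⇒   f'(x) = 2·x·e^(-x^2)
  g(x) = sin(x)^2   ⇒   g'(x) = 2·sin(x)·cos(x)
  lim(x→0) f'(x)/g'(x) = lim(x→0) (2·x·e^(-x^2))/(2·sin(x)·cos(x))
  = 1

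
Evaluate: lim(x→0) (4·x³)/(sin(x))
This is a 0/0 indeterminate form.

Apply L'Hôpital's rule: differentiate numerator and denominator separately.
  f(x) = 4·x^3   ⇒   f'(x) = 12·x^2
  g(x) = sin(x)   ⇒   g'(x) = cos(x)
  lim(x→0) f'(x)/g'(x) = lim(x→0) (12·x^2)/(cos(x))
  = 0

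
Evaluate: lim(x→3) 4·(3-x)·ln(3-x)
This is a 0·∞ indeterminate form.

Rewrite 0·∞ as a quotient (0/0 or ∞/∞ form), then apply L'Hôpital's rule:
  lim(x→3) 4·(3-x)·ln(3-x) = 0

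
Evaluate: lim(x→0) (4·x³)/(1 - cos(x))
This is a 0/0 indeterminate form.

Apply L'Hôpital's rule: differentiate numerator and denominator separately.
  f(x) = 4·x^3   ⇒   f'(x) = 12·x^2
  g(x) = 1 - cos(x)   ⇒   g'(x) = sin(x)
  lim(x→0) f'(x)/g'(x) = lim(x→0) (12·x^2)/(sin(x))
  = 0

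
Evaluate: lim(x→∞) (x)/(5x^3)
This is an ∞/∞ indeterminate form.

Apply L'Hôpital's rule: differentiate numerator and denominator separately.
  f(x) = x   ⇒   f'(x) = 1
  g(x) = 5·x^3   ⇒   g'(x) = 15·x^2
  lim(x→∞) f'(x)/g'(x) = lim(x→∞) (1)/(15·x^2)
  = 0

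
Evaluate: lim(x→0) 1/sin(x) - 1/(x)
This is an ∞-∞ indeterminate form.

Combine fractions or rationalize to convert ∞-∞ to 0/0 form:
  lim(x→0) 1/sin(x) - 1/(x) = 0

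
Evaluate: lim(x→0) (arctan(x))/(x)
This is a 0/0 indeterminate form.

Apply L'Hôpital's rule: differentiate numerator and denominator separately.
  f(x) = atan(x)   ⇒   f'(x) = 1/(x^2 + 1)
  g(x) = x   ⇒   g'(x) = 1
  lim(x→0) f'(x)/g'(x) = lim(x→0) (1/(x^2 + 1))/(1)
  = 1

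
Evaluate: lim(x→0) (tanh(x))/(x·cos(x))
This is a 0/0 indeterminate form.

Apply L'Hôpital's rule: differentiate numerator and denominator separately.
  f(x) = tanh(x)   ⇒   f'(x) = 1 - tanh(x)^2
  g(x) = x·cos(x)   ⇒   g'(x) = -x·sin(x) + cos(x)
  lim(x→0) f'(x)/g'(x) = lim(x→0) (1 - tanh(x)^2)/(-x·sin(x) + cos(x))
  = 1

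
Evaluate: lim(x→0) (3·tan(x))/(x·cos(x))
This is a 0/0 indeterminate form.

Apply L'Hôpital's rule: differentiate numerator and denominator separately.
  f(x) = 3·tan(x)   ⇒   f'(x) = 3·tan(x)^2 + 3
  g(x) = x·cos(x)   ⇒   g'(x) = -x·sin(x) + cos(x)
  lim(x→0) f'(x)/g'(x) = lim(x→0) (3·tan(x)^2 + 3)/(-x·sin(x) + cos(x))
  = 3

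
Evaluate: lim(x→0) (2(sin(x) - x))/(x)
This is a 0/0 indeterminate form.

Apply L'Hôpital's rule: differentiate numerator and denominator separately.
  f(x) = -2·x + 2·sin(x)   ⇒   f'(x) = 2·cos(x) - 2
  g(x) = x   ⇒   g'(x) = 1
  lim(x→0) f'(x)/g'(x) = lim(x→0) (2·cos(x) - 2)/(1)
  = 0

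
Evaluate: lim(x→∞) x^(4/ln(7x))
This is an exponential indeterminate form.

For exponential indeterminate forms, take the natural log:
  Let L = lim(x→∞) x^(4/ln(7x))
  Then ln(L) = lim(x→∞) [exponent × ln(base)]
  Evaluate using L'Hôpital or standard limits, then exponentiate.
  L = e^(4)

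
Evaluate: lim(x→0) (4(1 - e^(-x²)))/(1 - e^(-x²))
This is a 0/0 indeterminate form.

Apply L'Hôpital's rule: differentiate numerator and denominator separately.
  f(x) = 4 - 4·e^(-x^2)   ⇒   f'(x) = 8·x·e^(-x^2)
  g(x) = 1 - e^(-x^2)   ⇒   g'(x) = 2·x·e^(-x^2)
  lim(x→0) f'(x)/g'(x) = lim(x→0) (8·x·e^(-x^2))/(2·x·e^(-x^2))
  = 4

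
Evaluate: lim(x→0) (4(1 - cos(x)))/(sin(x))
This is a 0/0 indeterminate form.

Apply L'Hôpital's rule: differentiate numerator and denominator separately.
  f(x) = 4 - 4·cos(x)   ⇒   f'(x) = 4·sin(x)
  g(x) = sin(x)   ⇒   g'(x) = cos(x)
  lim(x→0) f'(x)/g'(x) = lim(x→0) (4·sin(x))/(cos(x))
  = 0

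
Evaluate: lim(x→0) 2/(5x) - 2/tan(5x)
This is an ∞-∞ indeterminate form.

Combine fractions or rationalize to convert ∞-∞ to 0/0 form:
  lim(x→0) 2/(5x) - 2/tan(5x) = 0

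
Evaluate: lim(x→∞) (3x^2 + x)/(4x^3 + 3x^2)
This is an ∞/∞ indeterminate form.

Apply L'Hôpital's rule: differentiate numerator and denominator separately.
  f(x) = 3·x^2 + x   ⇒   f'(x) = 6·x + 1
  g(x) = 4·x^3 + 3·x^2   ⇒   g'(x) = 12·x^2 + 6·x
  lim(x→∞) f'(x)/g'(x) = lim(x→∞) (6·x + 1)/(12·x^2 + 6·x)
  = 0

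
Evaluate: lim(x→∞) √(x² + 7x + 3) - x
This is an ∞-∞ indeterminate form.

Combine fractions or rationalize to convert ∞-∞ to 0/0 form:
  lim(x→∞) √(x² + 7x + 3) - x = 7/2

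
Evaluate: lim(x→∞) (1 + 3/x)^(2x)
This is an exponential indeterminate form.

For exponential indeterminate forms, take the natural log:
  Let L = lim(x→∞) (1 + 3/x)^(2x)
  Then ln(L) = lim(x→∞) [exponent × ln(base)]
  Evaluate using L'Hôpital or standard limits, then exponentiate.
  L = e^(6)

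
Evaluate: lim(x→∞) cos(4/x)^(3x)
This is an exponential indeterminate form.

For exponential indeterminate forms, take the natural log:
  Let L = lim(x→∞) cos(4/x)^(3x)
  Then ln(L) = lim(x→∞) [exponent × ln(base)]
  Evaluate using L'Hôpital or standard limits, then exponentiate.
  L = 1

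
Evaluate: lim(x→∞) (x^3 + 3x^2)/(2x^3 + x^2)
This is an ∞/∞ indeterminate form.

Apply L'Hôpital's rule: differentiate numerator and denominator separately.
  f(x) = x^3 + 3·x^2   ⇒   f'(x) = 3·x^2 + 6·x
  g(x) = 2·x^3 + x^2   ⇒   g'(x) = 6·x^2 + 2·x
  lim(x→∞) f'(x)/g'(x) = lim(x→∞) (3·x^2 + 6·x)/(6·x^2 + 2·x)
  = 1/2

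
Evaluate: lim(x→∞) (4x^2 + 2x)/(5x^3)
This is an ∞/∞ indeterminate form.

Apply L'Hôpital's rule: differentiate numerator and denominator separately.
  f(x) = 4·x^2 + 2·x   ⇒   f'(x) = 8·x + 2
  g(x) = 5·x^3   ⇒   g'(x) = 15·x^2
  lim(x→∞) f'(x)/g'(x) = lim(x→∞) (8·x + 2)/(15·x^2)
  = 0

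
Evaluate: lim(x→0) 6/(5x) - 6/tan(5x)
This is an ∞-∞ indeterminate form.

Combine fractions or rationalize to convert ∞-∞ to 0/0 form:
  lim(x→0) 6/(5x) - 6/tan(5x) = 0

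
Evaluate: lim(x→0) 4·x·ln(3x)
This is a 0·∞ indeterminate form.

Rewrite 0·∞ as a quotient (0/0 or ∞/∞ form), then apply L'Hôpital's rule:
  lim(x→0) 4·x·ln(3x) = 0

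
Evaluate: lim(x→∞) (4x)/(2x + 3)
This is an ∞/∞ indeterminate form.

Apply L'Hôpital's rule: differentiate numerator and denominator separately.
  f(x) = 4·x   ⇒   f'(x) = 4
  g(x) = 2·x + 3   ⇒   g'(x) = 2
  lim(x→∞) f'(x)/g'(x) = lim(x→∞) (4)/(2)
  = 2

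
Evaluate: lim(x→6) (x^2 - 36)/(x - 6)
This is a standard limit.

Factor or rationalize the expression:
  lim(x→6) (x^2 - 36)/(x - 6) = 12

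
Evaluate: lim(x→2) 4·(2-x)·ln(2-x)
This is a 0·∞ indeterminate form.

Rewrite 0·∞ as a quotient (0/0 or ∞/∞ form), then apply L'Hôpital's rule:
  lim(x→2) 4·(2-x)·ln(2-x) = 0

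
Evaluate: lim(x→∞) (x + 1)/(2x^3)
This is an ∞/∞ indeterminate form.

Apply L'Hôpital's rule: differentiate numerator and denominator separately.
  f(x) = x + 1   ⇒   f'(x) = 1
  g(x) = 2·x^3   ⇒   g'(x) = 6·x^2
  lim(x→∞) f'(x)/g'(x) = lim(x→∞) (1)/(6·x^2)
  = 0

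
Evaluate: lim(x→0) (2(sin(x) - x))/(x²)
This is a 0/0 indeterminate form.

Apply L'Hôpital's rule: differentiate numerator and denominator separately.
  f(x) = -2·x + 2·sin(x)   ⇒   f'(x) = 2·cos(x) - 2
  g(x) = x^2   ⇒   g'(x) = 2·x
  lim(x→0) f'(x)/g'(x) = lim(x→0) (2·cos(x) - 2)/(2·x)
  = 0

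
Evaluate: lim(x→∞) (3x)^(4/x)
This is an exponential indeterminate form.

For exponential indeterminate forms, take the natural log:
  Let L = lim(x→∞) (3x)^(4/x)
  Then ln(L) = lim(x→∞) [exponent × ln(base)]
  Evaluate using L'Hôpital or standard limits, then exponentiate.
  L = 1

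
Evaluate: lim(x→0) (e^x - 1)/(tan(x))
This is a 0/0 indeterminate form.

Apply L'Hôpital's rule: differentiate numerator and denominator separately.
  f(x) = e^(x) - 1   ⇒   f'(x) = e^(x)
  g(x) = tan(x)   ⇒   g'(x) = tan(x)^2 + 1
  lim(x→0) f'(x)/g'(x) = lim(x→0) (e^(x))/(tan(x)^2 + 1)
  = 1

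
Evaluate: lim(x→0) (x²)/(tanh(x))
This is a 0/0 indeterminate form.

Apply L'Hôpital's rule: differentiate numerator and denominator separately.
  f(x) = x^2   ⇒   f'(x) = 2·x
  g(x) = tanh(x)   ⇒   g'(x) = 1 - tanh(x)^2
  lim(x→0) f'(x)/g'(x) = lim(x→0) (2·x)/(1 - tanh(x)^2)
  = 0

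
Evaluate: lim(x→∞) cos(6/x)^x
This is an exponential indeterminate form.

For exponential indeterminate forms, take the natural log:
  Let L = lim(x→∞) cos(6/x)^x
  Then ln(L) = lim(x→∞) [exponent × ln(base)]
  Evaluate using L'Hôpital or standard limits, then exponentiate.
  L = 1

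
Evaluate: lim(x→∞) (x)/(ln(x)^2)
This is an ∞/∞ indeterminate form.

Apply L'Hôpital's rule: differentiate numerator and denominator separately.
  f(x) = x   ⇒   f'(x) = 1
  g(x) = ln(x)^2   ⇒   g'(x) = 2·ln(x)/x
  lim(x→∞) f'(x)/g'(x) = lim(x→∞) (1)/(2·ln(x)/x)
  = ∞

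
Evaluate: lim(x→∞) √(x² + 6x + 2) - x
This is an ∞-∞ indeterminate form.

Combine fractions or rationalize to convert ∞-∞ to 0/0 form:
  lim(x→∞) √(x² + 6x + 2) - x = 3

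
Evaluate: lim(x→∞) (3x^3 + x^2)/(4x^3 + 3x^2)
This is an ∞/∞ indeterminate form.

Apply L'Hôpital's rule: differentiate numerator and denominator separately.
  f(x) = 3·x^3 + x^2   ⇒   f'(x) = 9·x^2 + 2·x
  g(x) = 4·x^3 + 3·x^2   ⇒   g'(x) = 12·x^2 + 6·x
  lim(x→∞) f'(x)/g'(x) = lim(x→∞) (9·x^2 + 2·x)/(12·x^2 + 6·x)
  = 3/4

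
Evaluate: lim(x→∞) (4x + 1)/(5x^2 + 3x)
This is an ∞/∞ indeterminate form.

Apply L'Hôpital's rule: differentiate numerator and denominator separately.
  f(x) = 4·x + 1   ⇒   f'(x) = 4
  g(x) = 5·x^2 + 3·x   ⇒   g'(x) = 10·x + 3
  lim(x→∞) f'(x)/g'(x) = lim(x→∞) (4)/(10·x + 3)
  = 0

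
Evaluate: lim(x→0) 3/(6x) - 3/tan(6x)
This is an ∞-∞ indeterminate form.

Combine fractions or rationalize to convert ∞-∞ to 0/0 form:
  lim(x→0) 3/(6x) - 3/tan(6x) = 0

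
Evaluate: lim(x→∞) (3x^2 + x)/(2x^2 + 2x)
This is an ∞/∞ indeterminate form.

Apply L'Hôpital's rule: differentiate numerator and denominator separately.
  f(x) = 3·x^2 + x   ⇒   f'(x) = 6·x + 1
  g(x) = 2·x^2 + 2·x   ⇒   g'(x) = 4·x + 2
  lim(x→∞) f'(x)/g'(x) = lim(x→∞) (6·x + 1)/(4·x + 2)
  = 3/2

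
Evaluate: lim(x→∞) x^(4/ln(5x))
This is an exponential indeterminate form.

For exponential indeterminate forms, take the natural log:
  Let L = lim(x→∞) x^(4/ln(5x))
  Then ln(L) = lim(x→∞) [exponent × ln(base)]
  Evaluate using L'Hôpital or standard limits, then exponentiate.
  L = e^(4)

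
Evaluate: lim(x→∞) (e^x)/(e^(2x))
This is an ∞/∞ indeterminate form.

Apply L'Hôpital's rule: differentiate numerator and denominator separately.
  f(x) = e^(x)   ⇒   f'(x) = e^(x)
  g(x) = e^(2·x)   ⇒   g'(x) = 2·e^(2·x)
  lim(x→∞) f'(x)/g'(x) = lim(x→∞) (e^(x))/(2·e^(2·x))
  = 0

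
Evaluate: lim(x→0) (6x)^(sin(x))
This is an exponential indeterminate form.

For exponential indeterminate forms, take the natural log:
  Let L = lim(x→0) (6x)^(sin(x))
  Then ln(L) = lim(x→0) [exponent × ln(base)]
  Evaluate using L'Hôpital or standard limits, then exponentiate.
  L = 1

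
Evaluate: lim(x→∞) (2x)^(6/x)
This is an exponential indeterminate form.

For exponential indeterminate forms, take the natural log:
  Let L = lim(x→∞) (2x)^(6/x)
  Then ln(L) = lim(x→∞) [exponent × ln(base)]
  Evaluate using L'Hôpital or standard limits, then exponentiate.
  L = 1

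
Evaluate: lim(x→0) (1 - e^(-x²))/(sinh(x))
This is a 0/0 indeterminate form.

Apply L'Hôpital's rule: differentiate numerator and denominator separately.
  f(x) = 1 - e^(-x^2)   ⇒   f'(x) = 2·x·e^(-x^2)
  g(x) = sinh(x)   ⇒   g'(x) = cosh(x)
  lim(x→0) f'(x)/g'(x) = lim(x→0) (2·x·e^(-x^2))/(cosh(x))
  = 0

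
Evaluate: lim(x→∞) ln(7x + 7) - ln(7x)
This is an ∞-∞ indeterminate form.

Combine fractions or rationalize to convert ∞-∞ to 0/0 form:
  lim(x→∞) ln(7x + 7) - ln(7x) = 0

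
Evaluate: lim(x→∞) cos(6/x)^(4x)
This is an exponential indeterminate form.

For exponential indeterminate forms, take the natural log:
  Let L = lim(x→∞) cos(6/x)^(4x)
  Then ln(L) = lim(x→∞) [exponent × ln(base)]
  Evaluate using L'Hôpital or standard limits, then exponentiate.
  L = 1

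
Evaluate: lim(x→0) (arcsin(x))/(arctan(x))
This is a 0/0 indeterminate form.

Apply L'Hôpital's rule: differentiate numerator and denominator separately.
  f(x) = asin(x)   ⇒   f'(x) = 1/sqrt(1 - x^2)
  g(x) = atan(x)   ⇒   g'(x) = 1/(x^2 + 1)
  lim(x→0) f'(x)/g'(x) = lim(x→0) (1/sqrt(1 - x^2))/(1/(x^2 + 1))
  = 1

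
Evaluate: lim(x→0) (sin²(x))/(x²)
This is a 0/0 indeterminate form.

Apply L'Hôpital's rule: differentiate numerator and denominator separately.
  f(x) = sin(x)^2   ⇒   f'(x) = 2·sin(x)·cos(x)
  g(x) = x^2   ⇒   g'(x) = 2·x
  lim(x→0) f'(x)/g'(x) = lim(x→0) (2·sin(x)·cos(x))/(2·x)
  = 1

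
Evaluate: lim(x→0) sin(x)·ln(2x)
This is a 0·∞ indeterminate form.

Rewrite 0·∞ as a quotient (0/0 or ∞/∞ form), then apply L'Hôpital's rule:
  lim(x→0) sin(x)·ln(2x) = 0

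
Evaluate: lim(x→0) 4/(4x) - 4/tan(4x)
This is an ∞-∞ indeterminate form.

Combine fractions or rationalize to convert ∞-∞ to 0/0 form:
  lim(x→0) 4/(4x) - 4/tan(4x) = 0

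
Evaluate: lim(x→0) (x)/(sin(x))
This is a 0/0 indeterminate form.

Apply L'Hôpital's rule: differentiate numerator and denominator separately.
  f(x) = x   ⇒   f'(x) = 1
  g(x) = sin(x)   ⇒   g'(x) = cos(x)
  lim(x→0) f'(x)/g'(x) = lim(x→0) (1)/(cos(x))
  = 1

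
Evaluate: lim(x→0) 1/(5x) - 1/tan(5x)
This is an ∞-∞ indeterminate form.

Combine fractions or rationalize to convert ∞-∞ to 0/0 form:
  lim(x→0) 1/(5x) - 1/tan(5x) = 0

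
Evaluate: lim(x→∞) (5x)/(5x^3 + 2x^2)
This is an ∞/∞ indeterminate form.

Apply L'Hôpital's rule: differentiate numerator and denominator separately.
  f(x) = 5·x   ⇒   f'(x) = 5
  g(x) = 5·x^3 + 2·x^2   ⇒   g'(x) = 15·x^2 + 4·x
  lim(x→∞) f'(x)/g'(x) = lim(x→∞) (5)/(15·x^2 + 4·x)
  = 0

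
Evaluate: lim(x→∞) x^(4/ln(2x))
This is an exponential indeterminate form.

For exponential indeterminate forms, take the natural log:
  Let L = lim(x→∞) x^(4/ln(2x))
  Then ln(L) = lim(x→∞) [exponent × ln(base)]
  Evaluate using L'Hôpital or standard limits, then exponentiate.
  L = e^(4)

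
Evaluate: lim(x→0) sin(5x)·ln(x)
This is a 0·∞ indeterminate form.

Rewrite 0·∞ as a quotient (0/0 or ∞/∞ form), then apply L'Hôpital's rule:
  lim(x→0) sin(5x)·ln(x) = 0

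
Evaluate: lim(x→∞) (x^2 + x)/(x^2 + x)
This is an ∞/∞ indeterminate form.

Apply L'Hôpital's rule: differentiate numerator and denominator separately.
  f(x) = x^2 + x   ⇒   f'(x) = 2·x + 1
  g(x) = x^2 + x   ⇒   g'(x) = 2·x + 1
  lim(x→∞) f'(x)/g'(x) = lim(x→∞) (2·x + 1)/(2·x + 1)
  = 1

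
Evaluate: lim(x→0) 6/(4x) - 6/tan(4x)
This is an ∞-∞ indeterminate form.

Combine fractions or rationalize to convert ∞-∞ to 0/0 form:
  lim(x→0) 6/(4x) - 6/tan(4x) = 0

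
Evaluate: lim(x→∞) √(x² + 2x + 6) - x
This is an ∞-∞ indeterminate form.

Combine fractions or rationalize to convert ∞-∞ to 0/0 form:
  lim(x→∞) √(x² + 2x + 6) - x = 1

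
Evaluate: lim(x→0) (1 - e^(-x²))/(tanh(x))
This is a 0/0 indeterminate form.

Apply L'Hôpital's rule: differentiate numerator and denominator separately.
  f(x) = 1 - e^(-x^2)   ⇒   f'(x) = 2·x·e^(-x^2)
  g(x) = tanh(x)   ⇒   g'(x) = 1 - tanh(x)^2
  lim(x→0) f'(x)/g'(x) = lim(x→0) (2·x·e^(-x^2))/(1 - tanh(x)^2)
  = 0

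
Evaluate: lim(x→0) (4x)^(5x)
This is an exponential indeterminate form.

For exponential indeterminate forms, take the natural log:
  Let L = lim(x→0) (4x)^(5x)
  Then ln(L) = lim(x→0) [exponent × ln(base)]
  Evaluate using L'Hôpital or standard limits, then exponentiate.
  L = 1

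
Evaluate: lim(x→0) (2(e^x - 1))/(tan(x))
This is a 0/0 indeterminate form.

Apply L'Hôpital's rule: differentiate numerator and denominator separately.
  f(x) = 2·e^(x) - 2   ⇒   f'(x) = 2·e^(x)
  g(x) = tan(x)   ⇒   g'(x) = tan(x)^2 + 1
  lim(x→0) f'(x)/g'(x) = lim(x→0) (2·e^(x))/(tan(x)^2 + 1)
  = 2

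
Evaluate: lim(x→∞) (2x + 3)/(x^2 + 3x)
This is an ∞/∞ indeterminate form.

Apply L'Hôpital's rule: differentiate numerator and denominator separately.
  f(x) = 2·x + 3   ⇒   f'(x) = 2
  g(x) = x^2 + 3·x   ⇒   g'(x) = 2·x + 3
  lim(x→∞) f'(x)/g'(x) = lim(x→∞) (2)/(2·x + 3)
  = 0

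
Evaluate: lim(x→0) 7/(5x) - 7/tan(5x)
This is an ∞-∞ indeterminate form.

Combine fractions or rationalize to convert ∞-∞ to 0/0 form:
  lim(x→0) 7/(5x) - 7/tan(5x) = 0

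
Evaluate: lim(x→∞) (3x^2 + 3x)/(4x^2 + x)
This is an ∞/∞ indeterminate form.

Apply L'Hôpital's rule: differentiate numerator and denominator separately.
  f(x) = 3·x^2 + 3·x   ⇒   f'(x) = 6·x + 3
  g(x) = 4·x^2 + x   ⇒   g'(x) = 8·x + 1
  lim(x→∞) f'(x)/g'(x) = lim(x→∞) (6·x + 3)/(8·x + 1)
  = 3/4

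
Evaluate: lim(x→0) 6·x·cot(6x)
This is a 0·∞ indeterminate form.

Rewrite 0·∞ as a quotient (0/0 or ∞/∞ form), then apply L'Hôpital's rule:
  lim(x→0) 6·x·cot(6x) = 1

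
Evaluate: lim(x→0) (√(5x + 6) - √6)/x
This is a standard limit.

Factor or rationalize the expression:
  lim(x→0) (√(5x + 6) - √6)/x = 5·sqrt(6)/12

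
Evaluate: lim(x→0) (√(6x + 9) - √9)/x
This is a standard limit.

Factor or rationalize the expression:
  lim(x→0) (√(6x + 9) - √9)/x = 1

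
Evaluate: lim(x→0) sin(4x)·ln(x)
This is a 0·∞ indeterminate form.

Rewrite 0·∞ as a quotient (0/0 or ∞/∞ form), then apply L'Hôpital's rule:
  lim(x→0) sin(4x)·ln(x) = 0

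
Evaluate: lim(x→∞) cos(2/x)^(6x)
This is an exponential indeterminate form.

For exponential indeterminate forms, take the natural log:
  Let L = lim(x→∞) cos(2/x)^(6x)
  Then ln(L) = lim(x→∞) [exponent × ln(base)]
  Evaluate using L'Hôpital or standard limits, then exponentiate.
  L = 1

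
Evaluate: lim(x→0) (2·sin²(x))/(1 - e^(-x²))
This is a 0/0 indeterminate form.

Apply L'Hôpital's rule: differentiate numerator and denominator separately.
  f(x) = 2·sin(x)^2   ⇒   f'(x) = 4·sin(x)·cos(x)
  g(x) = 1 - e^(-x^2)   ⇒   g'(x) = 2·x·e^(-x^2)
  lim(x→0) f'(x)/g'(x) = lim(x→0) (4·sin(x)·cos(x))/(2·x·e^(-x^2))
  = 2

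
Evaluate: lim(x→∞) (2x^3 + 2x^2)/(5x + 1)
This is an ∞/∞ indeterminate form.

Apply L'Hôpital's rule: differentiate numerator and denominator separately.
  f(x) = 2·x^3 + 2·x^2   ⇒   f'(x) = 6·x^2 + 4·x
  g(x) = 5·x + 1   ⇒   g'(x) = 5
  lim(x→∞) f'(x)/g'(x) = lim(x→∞) (6·x^2 + 4·x)/(5)
  = ∞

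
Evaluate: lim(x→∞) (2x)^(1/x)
This is an exponential indeterminate form.

For exponential indeterminate forms, take the natural log:
  Let L = lim(x→∞) (2x)^(1/x)
  Then ln(L) = lim(x→∞) [exponent × ln(base)]
  Evaluate using L'Hôpital or standard limits, then exponentiate.
  L = 1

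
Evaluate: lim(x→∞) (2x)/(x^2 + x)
This is an ∞/∞ indeterminate form.

Apply L'Hôpital's rule: differentiate numerator and denominator separately.
  f(x) = 2·x   ⇒   f'(x) = 2
  g(x) = x^2 + x   ⇒   g'(x) = 2·x + 1
  lim(x→∞) f'(x)/g'(x) = lim(x→∞) (2)/(2·x + 1)
  = 0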